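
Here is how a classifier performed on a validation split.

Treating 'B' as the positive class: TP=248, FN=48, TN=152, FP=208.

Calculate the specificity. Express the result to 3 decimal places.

Specificity = TN/(TN+FP) = 152/(152+208) = 0.422

0.422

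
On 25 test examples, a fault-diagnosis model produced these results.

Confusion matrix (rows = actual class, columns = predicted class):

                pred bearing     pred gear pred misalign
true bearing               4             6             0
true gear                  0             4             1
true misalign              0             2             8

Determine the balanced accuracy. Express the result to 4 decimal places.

Balanced accuracy = mean of per-class recall.
  bearing: recall = 4/10 = 0.40000
  gear: recall = 4/5 = 0.80000
  misalign: recall = 8/10 = 0.80000
Mean = (0.40000 + 0.80000 + 0.80000) / 3 = 0.6667

0.6667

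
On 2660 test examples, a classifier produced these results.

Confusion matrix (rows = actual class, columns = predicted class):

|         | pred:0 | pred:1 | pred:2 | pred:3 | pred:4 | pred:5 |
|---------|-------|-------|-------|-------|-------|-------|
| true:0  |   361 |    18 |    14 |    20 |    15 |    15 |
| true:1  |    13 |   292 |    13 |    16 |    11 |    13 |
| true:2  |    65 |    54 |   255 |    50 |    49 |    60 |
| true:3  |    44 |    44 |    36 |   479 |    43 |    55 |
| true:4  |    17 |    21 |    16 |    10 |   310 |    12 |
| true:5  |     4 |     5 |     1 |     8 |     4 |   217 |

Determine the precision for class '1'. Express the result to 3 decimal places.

0.673

precision = TP/(TP+FP).
1: TP=292, FP=18+54+44+21+5=142 → 292/434 = 0.6728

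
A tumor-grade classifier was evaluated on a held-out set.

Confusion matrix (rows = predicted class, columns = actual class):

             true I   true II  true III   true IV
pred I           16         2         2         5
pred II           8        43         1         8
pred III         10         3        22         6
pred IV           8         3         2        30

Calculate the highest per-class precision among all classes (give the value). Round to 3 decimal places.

Per-class precision (TP/(TP+FP)):
  I: TP=16, FP=2+2+5=9 → 16/25 = 0.6400
  II: TP=43, FP=8+1+8=17 → 43/60 = 0.7167
  III: TP=22, FP=10+3+6=19 → 22/41 = 0.5366
  IV: TP=30, FP=8+3+2=13 → 30/43 = 0.6977
Highest is class 'II' with precision = 0.717.

0.717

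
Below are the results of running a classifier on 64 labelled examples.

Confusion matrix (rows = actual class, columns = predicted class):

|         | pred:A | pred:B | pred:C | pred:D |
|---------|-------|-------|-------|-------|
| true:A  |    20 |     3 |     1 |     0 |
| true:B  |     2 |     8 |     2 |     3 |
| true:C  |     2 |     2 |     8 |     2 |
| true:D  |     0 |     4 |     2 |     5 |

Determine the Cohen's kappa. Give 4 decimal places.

Observed agreement pₒ = trace/N = 41/64 = 0.64063
Expected agreement pₑ = Σ (rowᵢ·colᵢ)/N² = (24·24 + 15·17 + 14·13 + 11·10)/64² = 0.27417
κ = (pₒ − pₑ)/(1 − pₑ) = (0.64063 − 0.27417)/(1 − 0.27417) = 0.5049

0.5049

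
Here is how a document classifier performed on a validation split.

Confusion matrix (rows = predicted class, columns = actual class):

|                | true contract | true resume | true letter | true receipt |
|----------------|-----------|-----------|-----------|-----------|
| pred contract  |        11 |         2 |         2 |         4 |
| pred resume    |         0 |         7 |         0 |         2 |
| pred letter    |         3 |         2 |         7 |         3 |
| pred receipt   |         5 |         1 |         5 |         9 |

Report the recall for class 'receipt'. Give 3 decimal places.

0.500

recall = TP/(TP+FN).
receipt: TP=9, FN=4+2+3=9 → 9/18 = 0.5000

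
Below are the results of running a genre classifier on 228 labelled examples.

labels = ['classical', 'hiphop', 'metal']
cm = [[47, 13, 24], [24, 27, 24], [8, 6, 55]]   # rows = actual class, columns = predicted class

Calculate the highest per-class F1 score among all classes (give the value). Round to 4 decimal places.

Per-class F1 score (2·TP/(2·TP+FP+FN)):
  classical: TP=47, FP=24+8=32, FN=13+24=37 → 94/163 = 0.57669
  hiphop: TP=27, FP=13+6=19, FN=24+24=48 → 54/121 = 0.44628
  metal: TP=55, FP=24+24=48, FN=8+6=14 → 110/172 = 0.63953
Highest is class 'metal' with F1 score = 0.6395.

0.6395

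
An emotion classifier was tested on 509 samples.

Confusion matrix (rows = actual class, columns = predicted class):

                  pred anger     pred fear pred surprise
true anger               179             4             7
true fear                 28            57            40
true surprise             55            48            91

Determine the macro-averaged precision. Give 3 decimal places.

0.622

Per-class precision (TP/(TP+FP)):
  anger: TP=179, FP=28+55=83 → 179/262 = 0.6832
  fear: TP=57, FP=4+48=52 → 57/109 = 0.5229
  surprise: TP=91, FP=7+40=47 → 91/138 = 0.6594
Macro-precision = mean = (0.6832 + 0.5229 + 0.6594) / 3 = 0.622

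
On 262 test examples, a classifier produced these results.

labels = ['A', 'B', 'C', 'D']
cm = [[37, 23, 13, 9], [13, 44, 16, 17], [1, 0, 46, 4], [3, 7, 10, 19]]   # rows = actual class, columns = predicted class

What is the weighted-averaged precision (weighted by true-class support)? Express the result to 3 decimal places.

Per-class precision (TP/(TP+FP)):
  A: TP=37, FP=13+1+3=17 → 37/54 = 0.6852
  B: TP=44, FP=23+0+7=30 → 44/74 = 0.5946
  C: TP=46, FP=13+16+10=39 → 46/85 = 0.5412
  D: TP=19, FP=9+17+4=30 → 19/49 = 0.3878
Weighted-precision = Σ (supportᵢ/N)·precisionᵢ with N=262: (82/262)·0.6852 + (90/262)·0.5946 + (51/262)·0.5412 + (39/262)·0.3878 = 0.582

0.582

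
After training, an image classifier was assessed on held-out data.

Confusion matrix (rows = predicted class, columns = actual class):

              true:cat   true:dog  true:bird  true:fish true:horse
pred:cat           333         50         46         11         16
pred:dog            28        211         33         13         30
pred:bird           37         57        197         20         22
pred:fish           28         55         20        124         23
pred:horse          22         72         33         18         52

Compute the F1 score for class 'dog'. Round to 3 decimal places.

0.555

One-vs-rest for 'dog': TP = diagonal; FP = other classes predicted 'dog'; FN = 'dog' predicted as other.
F1 score = 2·TP/(2·TP+FP+FN).
dog: TP=211, FP=28+33+13+30=104, FN=50+57+55+72=234 → 422/760 = 0.5553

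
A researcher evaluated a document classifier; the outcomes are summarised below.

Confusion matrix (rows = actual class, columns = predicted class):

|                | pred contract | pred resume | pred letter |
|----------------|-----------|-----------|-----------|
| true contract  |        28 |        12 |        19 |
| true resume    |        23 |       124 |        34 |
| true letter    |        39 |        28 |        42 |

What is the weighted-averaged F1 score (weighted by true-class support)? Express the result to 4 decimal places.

0.5649

Per-class F1 score (2·TP/(2·TP+FP+FN)):
  contract: TP=28, FP=23+39=62, FN=12+19=31 → 56/149 = 0.37584
  resume: TP=124, FP=12+28=40, FN=23+34=57 → 248/345 = 0.71884
  letter: TP=42, FP=19+34=53, FN=39+28=67 → 84/204 = 0.41176
Weighted-F1 score = Σ (supportᵢ/N)·F1 scoreᵢ with N=349: (59/349)·0.37584 + (181/349)·0.71884 + (109/349)·0.41176 = 0.5649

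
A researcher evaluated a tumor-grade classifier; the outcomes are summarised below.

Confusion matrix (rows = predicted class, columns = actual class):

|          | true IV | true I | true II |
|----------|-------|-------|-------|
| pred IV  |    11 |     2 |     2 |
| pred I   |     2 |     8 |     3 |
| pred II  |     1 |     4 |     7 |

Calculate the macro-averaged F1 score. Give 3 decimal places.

0.645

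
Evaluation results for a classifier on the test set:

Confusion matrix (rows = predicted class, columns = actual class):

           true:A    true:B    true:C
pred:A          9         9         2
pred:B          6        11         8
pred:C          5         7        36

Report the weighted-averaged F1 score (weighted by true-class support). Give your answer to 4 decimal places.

Per-class F1 score (2·TP/(2·TP+FP+FN)):
  A: TP=9, FP=9+2=11, FN=6+5=11 → 18/40 = 0.45000
  B: TP=11, FP=6+8=14, FN=9+7=16 → 22/52 = 0.42308
  C: TP=36, FP=5+7=12, FN=2+8=10 → 72/94 = 0.76596
Weighted-F1 score = Σ (supportᵢ/N)·F1 scoreᵢ with N=93: (20/93)·0.45000 + (27/93)·0.42308 + (46/93)·0.76596 = 0.5985

0.5985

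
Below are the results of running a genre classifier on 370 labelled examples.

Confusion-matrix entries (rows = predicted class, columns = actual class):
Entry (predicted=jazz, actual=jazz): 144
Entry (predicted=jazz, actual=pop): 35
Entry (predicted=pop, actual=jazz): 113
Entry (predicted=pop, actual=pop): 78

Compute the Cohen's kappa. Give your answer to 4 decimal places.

0.2100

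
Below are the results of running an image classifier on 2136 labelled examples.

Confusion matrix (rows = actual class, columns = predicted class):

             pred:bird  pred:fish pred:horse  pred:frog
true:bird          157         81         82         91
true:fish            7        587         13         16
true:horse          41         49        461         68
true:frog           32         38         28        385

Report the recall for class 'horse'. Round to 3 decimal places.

One-vs-rest for 'horse': TP = diagonal; FP = other classes predicted 'horse'; FN = 'horse' predicted as other.
recall = TP/(TP+FN).
horse: TP=461, FN=41+49+68=158 → 461/619 = 0.7447

0.745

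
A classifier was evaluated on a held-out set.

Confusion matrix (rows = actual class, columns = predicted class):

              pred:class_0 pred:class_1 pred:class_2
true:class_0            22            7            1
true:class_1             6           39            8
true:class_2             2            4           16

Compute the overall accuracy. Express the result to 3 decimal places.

0.733

Accuracy = trace / total = (22+39+16=77) / 105 = 77/105 = 0.733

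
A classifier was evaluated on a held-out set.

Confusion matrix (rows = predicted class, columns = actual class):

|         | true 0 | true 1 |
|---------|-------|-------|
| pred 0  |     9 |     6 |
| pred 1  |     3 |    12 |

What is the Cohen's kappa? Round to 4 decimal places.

0.4000

Observed agreement pₒ = trace/N = 21/30 = 0.70000
Expected agreement pₑ = Σ (rowᵢ·colᵢ)/N² = (12·15 + 18·15)/30² = 0.50000
κ = (pₒ − pₑ)/(1 − pₑ) = (0.70000 − 0.50000)/(1 − 0.50000) = 0.4000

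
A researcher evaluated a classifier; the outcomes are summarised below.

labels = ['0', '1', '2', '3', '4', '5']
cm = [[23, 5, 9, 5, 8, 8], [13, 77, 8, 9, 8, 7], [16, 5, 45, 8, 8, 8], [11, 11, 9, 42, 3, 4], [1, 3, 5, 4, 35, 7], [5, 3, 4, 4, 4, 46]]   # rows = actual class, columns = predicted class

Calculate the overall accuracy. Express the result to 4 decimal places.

0.5690

Accuracy = trace / total = (23+77+45+42+35+46=268) / 471 = 268/471 = 0.5690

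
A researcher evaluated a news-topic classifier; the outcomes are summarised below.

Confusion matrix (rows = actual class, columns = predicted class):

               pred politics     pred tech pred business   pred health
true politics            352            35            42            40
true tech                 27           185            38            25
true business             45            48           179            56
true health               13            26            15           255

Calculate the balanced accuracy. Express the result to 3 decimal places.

0.699

Balanced accuracy = mean of per-class recall.
  politics: recall = 352/469 = 0.7505
  tech: recall = 185/275 = 0.6727
  business: recall = 179/328 = 0.5457
  health: recall = 255/309 = 0.8252
Mean = (0.7505 + 0.6727 + 0.5457 + 0.8252) / 4 = 0.699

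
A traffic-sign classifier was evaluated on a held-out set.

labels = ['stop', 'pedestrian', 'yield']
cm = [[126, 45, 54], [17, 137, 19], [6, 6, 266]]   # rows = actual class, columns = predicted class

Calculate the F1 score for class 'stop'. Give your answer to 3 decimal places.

One-vs-rest for 'stop': TP = diagonal; FP = other classes predicted 'stop'; FN = 'stop' predicted as other.
F1 score = 2·TP/(2·TP+FP+FN).
stop: TP=126, FP=17+6=23, FN=45+54=99 → 252/374 = 0.6738

0.674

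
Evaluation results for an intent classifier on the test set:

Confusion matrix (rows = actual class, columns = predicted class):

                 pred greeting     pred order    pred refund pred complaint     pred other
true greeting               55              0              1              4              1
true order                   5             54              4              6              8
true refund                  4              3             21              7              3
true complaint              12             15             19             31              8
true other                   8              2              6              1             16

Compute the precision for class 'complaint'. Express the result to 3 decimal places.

0.633

One-vs-rest for 'complaint': TP = diagonal; FP = other classes predicted 'complaint'; FN = 'complaint' predicted as other.
precision = TP/(TP+FP).
complaint: TP=31, FP=4+6+7+1=18 → 31/49 = 0.6327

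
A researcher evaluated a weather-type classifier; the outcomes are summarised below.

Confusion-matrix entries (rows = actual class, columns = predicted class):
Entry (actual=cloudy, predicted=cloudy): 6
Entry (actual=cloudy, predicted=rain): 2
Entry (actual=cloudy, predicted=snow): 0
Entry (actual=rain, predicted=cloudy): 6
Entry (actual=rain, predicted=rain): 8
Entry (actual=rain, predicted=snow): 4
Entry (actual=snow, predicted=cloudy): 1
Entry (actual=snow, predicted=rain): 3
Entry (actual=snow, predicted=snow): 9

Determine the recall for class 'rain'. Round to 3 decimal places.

0.444

Treat 'rain' as positive and all other classes as negative.
recall = TP/(TP+FN).
rain: TP=8, FN=6+4=10 → 8/18 = 0.4444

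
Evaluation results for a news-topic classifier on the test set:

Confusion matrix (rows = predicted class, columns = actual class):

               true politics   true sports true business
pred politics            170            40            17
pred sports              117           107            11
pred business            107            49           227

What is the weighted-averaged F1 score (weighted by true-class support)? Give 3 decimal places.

Per-class F1 score (2·TP/(2·TP+FP+FN)):
  politics: TP=170, FP=40+17=57, FN=117+107=224 → 340/621 = 0.5475
  sports: TP=107, FP=117+11=128, FN=40+49=89 → 214/431 = 0.4965
  business: TP=227, FP=107+49=156, FN=17+11=28 → 454/638 = 0.7116
Weighted-F1 score = Σ (supportᵢ/N)·F1 scoreᵢ with N=845: (394/845)·0.5475 + (196/845)·0.4965 + (255/845)·0.7116 = 0.585

0.585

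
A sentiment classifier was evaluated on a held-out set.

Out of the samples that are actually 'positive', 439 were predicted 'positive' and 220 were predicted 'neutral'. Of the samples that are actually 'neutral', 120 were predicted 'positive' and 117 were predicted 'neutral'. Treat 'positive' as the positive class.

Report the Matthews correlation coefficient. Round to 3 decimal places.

0.146

MCC = (TP·TN − FP·FN) / √((TP+FP)(TP+FN)(TN+FP)(TN+FN))
Numerator = 439·117 − 120·220 = 24963
Denominator = √(559·659·237·337) = √29422222089 = 171529.0707
MCC = 24963 / 171529.0707 = 0.146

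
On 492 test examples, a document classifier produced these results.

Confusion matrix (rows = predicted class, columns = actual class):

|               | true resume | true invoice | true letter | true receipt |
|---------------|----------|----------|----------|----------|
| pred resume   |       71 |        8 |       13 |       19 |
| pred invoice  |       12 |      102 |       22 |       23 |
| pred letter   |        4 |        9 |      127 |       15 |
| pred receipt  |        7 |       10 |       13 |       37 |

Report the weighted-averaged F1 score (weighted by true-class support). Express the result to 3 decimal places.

Per-class F1 score (2·TP/(2·TP+FP+FN)):
  resume: TP=71, FP=8+13+19=40, FN=12+4+7=23 → 142/205 = 0.6927
  invoice: TP=102, FP=12+22+23=57, FN=8+9+10=27 → 204/288 = 0.7083
  letter: TP=127, FP=4+9+15=28, FN=13+22+13=48 → 254/330 = 0.7697
  receipt: TP=37, FP=7+10+13=30, FN=19+23+15=57 → 74/161 = 0.4596
Weighted-F1 score = Σ (supportᵢ/N)·F1 scoreᵢ with N=492: (94/492)·0.6927 + (129/492)·0.7083 + (175/492)·0.7697 + (94/492)·0.4596 = 0.680

0.680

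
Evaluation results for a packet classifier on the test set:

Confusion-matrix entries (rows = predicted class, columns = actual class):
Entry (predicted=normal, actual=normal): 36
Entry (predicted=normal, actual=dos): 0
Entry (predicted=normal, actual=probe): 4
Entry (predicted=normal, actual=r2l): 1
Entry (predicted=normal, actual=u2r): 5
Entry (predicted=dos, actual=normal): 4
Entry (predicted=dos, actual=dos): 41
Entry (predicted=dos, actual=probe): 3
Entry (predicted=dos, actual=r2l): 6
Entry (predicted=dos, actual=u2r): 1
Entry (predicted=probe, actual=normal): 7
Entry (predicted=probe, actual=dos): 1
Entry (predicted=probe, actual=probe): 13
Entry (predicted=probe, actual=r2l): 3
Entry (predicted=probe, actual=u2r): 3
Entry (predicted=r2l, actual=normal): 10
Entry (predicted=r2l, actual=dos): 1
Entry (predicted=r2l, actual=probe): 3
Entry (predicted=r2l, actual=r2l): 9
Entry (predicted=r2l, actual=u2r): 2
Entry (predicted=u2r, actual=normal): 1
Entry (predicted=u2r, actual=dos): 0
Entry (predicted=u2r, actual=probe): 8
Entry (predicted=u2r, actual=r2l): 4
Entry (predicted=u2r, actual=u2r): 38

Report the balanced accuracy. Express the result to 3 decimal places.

Balanced accuracy = mean of per-class recall.
  normal: recall = 36/58 = 0.6207
  dos: recall = 41/43 = 0.9535
  probe: recall = 13/31 = 0.4194
  r2l: recall = 9/23 = 0.3913
  u2r: recall = 38/49 = 0.7755
Mean = (0.6207 + 0.9535 + 0.4194 + 0.3913 + 0.7755) / 5 = 0.632

0.632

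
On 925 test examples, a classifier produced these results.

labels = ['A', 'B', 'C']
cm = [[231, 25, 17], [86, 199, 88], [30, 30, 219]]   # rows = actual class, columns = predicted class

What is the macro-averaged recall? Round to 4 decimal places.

Per-class recall (TP/(TP+FN)):
  A: TP=231, FN=25+17=42 → 231/273 = 0.84615
  B: TP=199, FN=86+88=174 → 199/373 = 0.53351
  C: TP=219, FN=30+30=60 → 219/279 = 0.78495
Macro-recall = mean = (0.84615 + 0.53351 + 0.78495) / 3 = 0.7215

0.7215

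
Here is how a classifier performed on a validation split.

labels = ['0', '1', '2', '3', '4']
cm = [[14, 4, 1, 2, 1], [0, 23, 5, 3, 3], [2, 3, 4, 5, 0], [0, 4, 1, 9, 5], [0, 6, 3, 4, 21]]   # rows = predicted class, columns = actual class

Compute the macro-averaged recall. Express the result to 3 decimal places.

0.565

Per-class recall (TP/(TP+FN)):
  0: TP=14, FN=0+2+0+0=2 → 14/16 = 0.8750
  1: TP=23, FN=4+3+4+6=17 → 23/40 = 0.5750
  2: TP=4, FN=1+5+1+3=10 → 4/14 = 0.2857
  3: TP=9, FN=2+3+5+4=14 → 9/23 = 0.3913
  4: TP=21, FN=1+3+0+5=9 → 21/30 = 0.7000
Macro-recall = mean = (0.8750 + 0.5750 + 0.2857 + 0.3913 + 0.7000) / 5 = 0.565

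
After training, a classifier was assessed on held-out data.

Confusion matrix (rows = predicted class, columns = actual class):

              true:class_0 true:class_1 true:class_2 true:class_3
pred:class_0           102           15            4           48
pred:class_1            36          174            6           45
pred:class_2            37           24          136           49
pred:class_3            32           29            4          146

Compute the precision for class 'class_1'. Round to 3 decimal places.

Take TP from the diagonal, FP from the rest of the 'class_1' prediction marginal, FN from the rest of the 'class_1' actual marginal.
precision = TP/(TP+FP).
class_1: TP=174, FP=36+6+45=87 → 174/261 = 0.6667

0.667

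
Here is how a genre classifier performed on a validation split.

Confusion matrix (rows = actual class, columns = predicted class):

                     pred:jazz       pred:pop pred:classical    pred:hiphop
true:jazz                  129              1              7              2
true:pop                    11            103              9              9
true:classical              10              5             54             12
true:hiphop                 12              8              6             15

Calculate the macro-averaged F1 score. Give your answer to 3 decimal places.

0.688

Per-class F1 score (2·TP/(2·TP+FP+FN)):
  jazz: TP=129, FP=11+10+12=33, FN=1+7+2=10 → 258/301 = 0.8571
  pop: TP=103, FP=1+5+8=14, FN=11+9+9=29 → 206/249 = 0.8273
  classical: TP=54, FP=7+9+6=22, FN=10+5+12=27 → 108/157 = 0.6879
  hiphop: TP=15, FP=2+9+12=23, FN=12+8+6=26 → 30/79 = 0.3797
Macro-F1 score = mean = (0.8571 + 0.8273 + 0.6879 + 0.3797) / 4 = 0.688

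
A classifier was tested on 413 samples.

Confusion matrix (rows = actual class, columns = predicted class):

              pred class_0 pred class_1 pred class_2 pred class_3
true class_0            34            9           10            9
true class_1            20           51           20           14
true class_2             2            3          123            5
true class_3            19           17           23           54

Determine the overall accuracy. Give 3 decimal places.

0.634

Accuracy = trace / total = (34+51+123+54=262) / 413 = 262/413 = 0.634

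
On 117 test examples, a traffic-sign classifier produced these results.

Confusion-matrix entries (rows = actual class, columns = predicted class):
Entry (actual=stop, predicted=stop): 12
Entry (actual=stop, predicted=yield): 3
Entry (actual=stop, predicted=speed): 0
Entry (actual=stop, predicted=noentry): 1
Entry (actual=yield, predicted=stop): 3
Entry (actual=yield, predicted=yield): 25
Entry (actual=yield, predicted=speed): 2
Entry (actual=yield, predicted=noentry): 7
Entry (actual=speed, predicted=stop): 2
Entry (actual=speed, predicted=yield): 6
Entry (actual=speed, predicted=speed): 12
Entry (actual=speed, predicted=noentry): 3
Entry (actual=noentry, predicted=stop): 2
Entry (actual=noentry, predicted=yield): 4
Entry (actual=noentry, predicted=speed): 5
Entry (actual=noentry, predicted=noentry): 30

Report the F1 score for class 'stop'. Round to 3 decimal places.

One-vs-rest for 'stop': TP = diagonal; FP = other classes predicted 'stop'; FN = 'stop' predicted as other.
F1 score = 2·TP/(2·TP+FP+FN).
stop: TP=12, FP=3+2+2=7, FN=3+0+1=4 → 24/35 = 0.6857

0.686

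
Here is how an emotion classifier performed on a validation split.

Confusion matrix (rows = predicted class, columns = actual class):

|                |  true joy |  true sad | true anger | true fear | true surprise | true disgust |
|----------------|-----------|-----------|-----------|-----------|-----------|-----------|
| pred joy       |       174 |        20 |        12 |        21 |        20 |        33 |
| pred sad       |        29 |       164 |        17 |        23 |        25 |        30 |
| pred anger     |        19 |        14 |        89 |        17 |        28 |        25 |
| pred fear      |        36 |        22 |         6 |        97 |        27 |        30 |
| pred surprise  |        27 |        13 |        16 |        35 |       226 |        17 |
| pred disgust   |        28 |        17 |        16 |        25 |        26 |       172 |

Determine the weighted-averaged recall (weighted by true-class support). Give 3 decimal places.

0.578

Per-class recall (TP/(TP+FN)):
  joy: TP=174, FN=29+19+36+27+28=139 → 174/313 = 0.5559
  sad: TP=164, FN=20+14+22+13+17=86 → 164/250 = 0.6560
  anger: TP=89, FN=12+17+6+16+16=67 → 89/156 = 0.5705
  fear: TP=97, FN=21+23+17+35+25=121 → 97/218 = 0.4450
  surprise: TP=226, FN=20+25+28+27+26=126 → 226/352 = 0.6420
  disgust: TP=172, FN=33+30+25+30+17=135 → 172/307 = 0.5603
Weighted-recall = Σ (supportᵢ/N)·recallᵢ with N=1596: (313/1596)·0.5559 + (250/1596)·0.6560 + (156/1596)·0.5705 + (218/1596)·0.4450 + (352/1596)·0.6420 + (307/1596)·0.5603 = 0.578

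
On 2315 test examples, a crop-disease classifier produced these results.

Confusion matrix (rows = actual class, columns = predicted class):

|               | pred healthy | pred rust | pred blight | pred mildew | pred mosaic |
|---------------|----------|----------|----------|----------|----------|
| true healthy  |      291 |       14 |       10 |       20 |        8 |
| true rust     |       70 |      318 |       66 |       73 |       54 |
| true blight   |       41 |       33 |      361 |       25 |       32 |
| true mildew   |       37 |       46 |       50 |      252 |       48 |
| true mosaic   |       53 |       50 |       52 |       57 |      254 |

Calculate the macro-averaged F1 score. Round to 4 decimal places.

0.6366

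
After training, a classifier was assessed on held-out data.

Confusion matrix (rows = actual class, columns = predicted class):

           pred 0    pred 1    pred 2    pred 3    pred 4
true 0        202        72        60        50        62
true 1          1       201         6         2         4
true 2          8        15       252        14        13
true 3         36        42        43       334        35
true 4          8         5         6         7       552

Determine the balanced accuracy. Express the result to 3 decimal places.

0.773

Balanced accuracy = mean of per-class recall.
  0: recall = 202/446 = 0.4529
  1: recall = 201/214 = 0.9393
  2: recall = 252/302 = 0.8344
  3: recall = 334/490 = 0.6816
  4: recall = 552/578 = 0.9550
Mean = (0.4529 + 0.9393 + 0.8344 + 0.6816 + 0.9550) / 5 = 0.773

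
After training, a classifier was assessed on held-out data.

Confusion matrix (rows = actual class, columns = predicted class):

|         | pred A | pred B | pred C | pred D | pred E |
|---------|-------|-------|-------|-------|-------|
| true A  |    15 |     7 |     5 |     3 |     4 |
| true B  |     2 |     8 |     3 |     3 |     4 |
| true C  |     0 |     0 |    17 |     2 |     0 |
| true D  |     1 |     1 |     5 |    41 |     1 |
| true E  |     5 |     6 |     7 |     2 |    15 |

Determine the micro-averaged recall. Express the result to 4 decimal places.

0.6115

Micro-averaging pools counts across classes: ΣTP=96, ΣFP=61, ΣFN=61.
Micro-recall = TP/(TP+FN) on pooled counts = 0.6115 (equals overall accuracy in single-label multiclass).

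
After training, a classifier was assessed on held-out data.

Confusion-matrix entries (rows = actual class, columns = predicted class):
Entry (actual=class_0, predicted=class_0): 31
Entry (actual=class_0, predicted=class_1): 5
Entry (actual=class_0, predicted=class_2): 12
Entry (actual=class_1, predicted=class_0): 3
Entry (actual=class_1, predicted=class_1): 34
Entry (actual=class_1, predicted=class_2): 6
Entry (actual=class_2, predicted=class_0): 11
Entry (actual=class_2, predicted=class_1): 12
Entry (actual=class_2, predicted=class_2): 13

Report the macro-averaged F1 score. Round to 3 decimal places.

Per-class F1 score (2·TP/(2·TP+FP+FN)):
  class_0: TP=31, FP=3+11=14, FN=5+12=17 → 62/93 = 0.6667
  class_1: TP=34, FP=5+12=17, FN=3+6=9 → 68/94 = 0.7234
  class_2: TP=13, FP=12+6=18, FN=11+12=23 → 26/67 = 0.3881
Macro-F1 score = mean = (0.6667 + 0.7234 + 0.3881) / 3 = 0.593

0.593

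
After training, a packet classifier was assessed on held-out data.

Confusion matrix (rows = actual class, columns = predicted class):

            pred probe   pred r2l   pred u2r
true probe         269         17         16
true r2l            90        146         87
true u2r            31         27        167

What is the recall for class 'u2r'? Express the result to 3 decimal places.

One-vs-rest for 'u2r': TP = diagonal; FP = other classes predicted 'u2r'; FN = 'u2r' predicted as other.
recall = TP/(TP+FN).
u2r: TP=167, FN=31+27=58 → 167/225 = 0.7422

0.742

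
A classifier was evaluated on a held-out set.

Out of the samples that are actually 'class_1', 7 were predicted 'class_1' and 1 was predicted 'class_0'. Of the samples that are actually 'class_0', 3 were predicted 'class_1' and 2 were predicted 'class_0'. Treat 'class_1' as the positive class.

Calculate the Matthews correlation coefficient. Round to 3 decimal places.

0.318

MCC = (TP·TN − FP·FN) / √((TP+FP)(TP+FN)(TN+FP)(TN+FN))
Numerator = 7·2 − 3·1 = 11
Denominator = √(10·8·5·3) = √1200 = 34.6410
MCC = 11 / 34.6410 = 0.318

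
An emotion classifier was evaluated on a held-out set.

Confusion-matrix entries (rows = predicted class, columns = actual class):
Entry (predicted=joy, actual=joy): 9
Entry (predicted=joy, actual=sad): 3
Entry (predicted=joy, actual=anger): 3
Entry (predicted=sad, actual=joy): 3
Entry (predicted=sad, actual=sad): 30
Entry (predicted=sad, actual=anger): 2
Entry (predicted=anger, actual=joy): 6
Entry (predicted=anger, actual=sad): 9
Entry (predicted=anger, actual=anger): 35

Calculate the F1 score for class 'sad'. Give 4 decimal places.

0.7792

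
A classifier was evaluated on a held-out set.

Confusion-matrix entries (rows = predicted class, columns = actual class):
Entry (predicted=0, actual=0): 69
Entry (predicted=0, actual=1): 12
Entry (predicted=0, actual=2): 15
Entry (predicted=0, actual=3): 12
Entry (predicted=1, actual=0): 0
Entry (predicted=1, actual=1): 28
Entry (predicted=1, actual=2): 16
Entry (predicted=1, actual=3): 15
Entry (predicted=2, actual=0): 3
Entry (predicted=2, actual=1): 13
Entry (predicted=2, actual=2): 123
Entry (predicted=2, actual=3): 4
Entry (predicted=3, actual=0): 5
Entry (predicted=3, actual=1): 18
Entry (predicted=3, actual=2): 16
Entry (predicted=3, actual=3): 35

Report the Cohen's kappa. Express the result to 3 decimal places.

0.532

Observed agreement pₒ = trace/N = 255/384 = 0.6641
Expected agreement pₑ = Σ (rowᵢ·colᵢ)/N² = (77·108 + 71·59 + 170·143 + 66·74)/384² = 0.2828
κ = (pₒ − pₑ)/(1 − pₑ) = (0.6641 − 0.2828)/(1 − 0.2828) = 0.532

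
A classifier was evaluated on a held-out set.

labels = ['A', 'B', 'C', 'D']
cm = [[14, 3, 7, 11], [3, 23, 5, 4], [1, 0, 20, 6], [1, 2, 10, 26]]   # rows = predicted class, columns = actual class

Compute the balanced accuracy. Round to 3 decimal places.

0.647

Balanced accuracy = mean of per-class recall.
  A: recall = 14/19 = 0.7368
  B: recall = 23/28 = 0.8214
  C: recall = 20/42 = 0.4762
  D: recall = 26/47 = 0.5532
Mean = (0.7368 + 0.8214 + 0.4762 + 0.5532) / 4 = 0.647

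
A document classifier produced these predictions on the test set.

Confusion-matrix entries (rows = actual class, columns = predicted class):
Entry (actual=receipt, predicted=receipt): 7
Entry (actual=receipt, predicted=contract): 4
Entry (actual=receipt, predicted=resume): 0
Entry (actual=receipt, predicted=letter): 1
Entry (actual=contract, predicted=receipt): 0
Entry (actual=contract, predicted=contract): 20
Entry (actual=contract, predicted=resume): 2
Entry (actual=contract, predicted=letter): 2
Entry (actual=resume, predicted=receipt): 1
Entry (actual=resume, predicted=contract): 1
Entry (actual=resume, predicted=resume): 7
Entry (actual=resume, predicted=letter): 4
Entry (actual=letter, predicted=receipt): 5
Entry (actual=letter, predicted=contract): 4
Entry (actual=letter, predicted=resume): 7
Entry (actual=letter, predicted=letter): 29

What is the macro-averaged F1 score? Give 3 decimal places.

0.628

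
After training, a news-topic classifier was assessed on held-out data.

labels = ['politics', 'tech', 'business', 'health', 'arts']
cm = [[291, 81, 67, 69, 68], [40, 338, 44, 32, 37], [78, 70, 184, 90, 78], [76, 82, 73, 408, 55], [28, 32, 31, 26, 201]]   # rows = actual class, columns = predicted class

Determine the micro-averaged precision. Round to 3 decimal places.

Micro-averaging pools counts across classes: ΣTP=1422, ΣFP=1157, ΣFN=1157.
Micro-precision = TP/(TP+FP) on pooled counts = 0.551 (equals overall accuracy in single-label multiclass).

0.551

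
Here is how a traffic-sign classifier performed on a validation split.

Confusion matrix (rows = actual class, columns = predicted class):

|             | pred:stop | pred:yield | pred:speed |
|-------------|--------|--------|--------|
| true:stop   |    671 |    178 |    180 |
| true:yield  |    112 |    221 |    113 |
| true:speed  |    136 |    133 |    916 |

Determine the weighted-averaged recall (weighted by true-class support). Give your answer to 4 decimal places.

0.6797

Per-class recall (TP/(TP+FN)):
  stop: TP=671, FN=178+180=358 → 671/1029 = 0.65209
  yield: TP=221, FN=112+113=225 → 221/446 = 0.49552
  speed: TP=916, FN=136+133=269 → 916/1185 = 0.77300
Weighted-recall = Σ (supportᵢ/N)·recallᵢ with N=2660: (1029/2660)·0.65209 + (446/2660)·0.49552 + (1185/2660)·0.77300 = 0.6797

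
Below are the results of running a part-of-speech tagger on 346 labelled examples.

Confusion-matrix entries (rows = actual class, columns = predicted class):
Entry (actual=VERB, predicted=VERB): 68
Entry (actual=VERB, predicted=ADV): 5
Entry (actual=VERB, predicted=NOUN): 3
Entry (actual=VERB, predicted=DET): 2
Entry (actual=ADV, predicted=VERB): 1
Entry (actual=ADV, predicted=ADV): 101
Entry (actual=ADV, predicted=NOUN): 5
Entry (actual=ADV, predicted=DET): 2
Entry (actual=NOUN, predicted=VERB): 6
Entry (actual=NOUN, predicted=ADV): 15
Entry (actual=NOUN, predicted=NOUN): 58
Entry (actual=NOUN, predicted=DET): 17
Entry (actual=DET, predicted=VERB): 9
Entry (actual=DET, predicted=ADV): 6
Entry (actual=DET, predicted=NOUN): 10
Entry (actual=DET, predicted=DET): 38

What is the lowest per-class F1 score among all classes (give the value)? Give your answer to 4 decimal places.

Per-class F1 score (2·TP/(2·TP+FP+FN)):
  VERB: TP=68, FP=1+6+9=16, FN=5+3+2=10 → 136/162 = 0.83951
  ADV: TP=101, FP=5+15+6=26, FN=1+5+2=8 → 202/236 = 0.85593
  NOUN: TP=58, FP=3+5+10=18, FN=6+15+17=38 → 116/172 = 0.67442
  DET: TP=38, FP=2+2+17=21, FN=9+6+10=25 → 76/122 = 0.62295
Lowest is class 'DET' with F1 score = 0.6230.

0.6230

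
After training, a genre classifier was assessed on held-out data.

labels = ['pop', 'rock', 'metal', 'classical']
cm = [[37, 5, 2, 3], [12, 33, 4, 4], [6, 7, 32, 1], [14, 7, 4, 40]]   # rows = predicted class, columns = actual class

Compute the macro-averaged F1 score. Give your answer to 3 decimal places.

Per-class F1 score (2·TP/(2·TP+FP+FN)):
  pop: TP=37, FP=5+2+3=10, FN=12+6+14=32 → 74/116 = 0.6379
  rock: TP=33, FP=12+4+4=20, FN=5+7+7=19 → 66/105 = 0.6286
  metal: TP=32, FP=6+7+1=14, FN=2+4+4=10 → 64/88 = 0.7273
  classical: TP=40, FP=14+7+4=25, FN=3+4+1=8 → 80/113 = 0.7080
Macro-F1 score = mean = (0.6379 + 0.6286 + 0.7273 + 0.7080) / 4 = 0.675

0.675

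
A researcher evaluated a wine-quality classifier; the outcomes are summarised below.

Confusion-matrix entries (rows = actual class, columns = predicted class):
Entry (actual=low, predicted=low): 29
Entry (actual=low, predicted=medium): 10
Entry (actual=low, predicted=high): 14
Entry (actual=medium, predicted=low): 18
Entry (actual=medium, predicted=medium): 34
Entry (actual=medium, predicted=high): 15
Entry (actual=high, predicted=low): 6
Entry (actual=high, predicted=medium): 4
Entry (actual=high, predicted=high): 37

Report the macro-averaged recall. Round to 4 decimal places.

0.6140

Per-class recall (TP/(TP+FN)):
  low: TP=29, FN=10+14=24 → 29/53 = 0.54717
  medium: TP=34, FN=18+15=33 → 34/67 = 0.50746
  high: TP=37, FN=6+4=10 → 37/47 = 0.78723
Macro-recall = mean = (0.54717 + 0.50746 + 0.78723) / 3 = 0.6140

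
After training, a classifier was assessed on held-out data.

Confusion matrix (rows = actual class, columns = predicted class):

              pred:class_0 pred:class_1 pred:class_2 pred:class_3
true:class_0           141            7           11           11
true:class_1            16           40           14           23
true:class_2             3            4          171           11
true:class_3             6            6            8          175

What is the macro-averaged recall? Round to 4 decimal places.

0.7654

Per-class recall (TP/(TP+FN)):
  class_0: TP=141, FN=7+11+11=29 → 141/170 = 0.82941
  class_1: TP=40, FN=16+14+23=53 → 40/93 = 0.43011
  class_2: TP=171, FN=3+4+11=18 → 171/189 = 0.90476
  class_3: TP=175, FN=6+6+8=20 → 175/195 = 0.89744
Macro-recall = mean = (0.82941 + 0.43011 + 0.90476 + 0.89744) / 4 = 0.7654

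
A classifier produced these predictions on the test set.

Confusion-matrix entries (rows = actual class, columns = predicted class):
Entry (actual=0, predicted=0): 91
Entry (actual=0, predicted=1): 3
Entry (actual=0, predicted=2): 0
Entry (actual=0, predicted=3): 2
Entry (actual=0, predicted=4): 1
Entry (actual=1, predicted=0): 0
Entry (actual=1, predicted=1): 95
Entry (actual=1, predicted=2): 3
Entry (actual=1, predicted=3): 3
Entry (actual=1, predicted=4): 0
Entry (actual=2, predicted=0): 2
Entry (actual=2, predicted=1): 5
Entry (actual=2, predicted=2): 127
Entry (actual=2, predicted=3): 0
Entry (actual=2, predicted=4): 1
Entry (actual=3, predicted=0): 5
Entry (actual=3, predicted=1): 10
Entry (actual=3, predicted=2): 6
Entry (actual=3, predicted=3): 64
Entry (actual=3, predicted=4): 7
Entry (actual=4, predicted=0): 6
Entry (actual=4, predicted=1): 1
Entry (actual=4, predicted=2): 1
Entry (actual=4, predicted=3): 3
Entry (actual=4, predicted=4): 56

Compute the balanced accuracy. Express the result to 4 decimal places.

Balanced accuracy = mean of per-class recall.
  0: recall = 91/97 = 0.93814
  1: recall = 95/101 = 0.94059
  2: recall = 127/135 = 0.94074
  3: recall = 64/92 = 0.69565
  4: recall = 56/67 = 0.83582
Mean = (0.93814 + 0.94059 + 0.94074 + 0.69565 + 0.83582) / 5 = 0.8702

0.8702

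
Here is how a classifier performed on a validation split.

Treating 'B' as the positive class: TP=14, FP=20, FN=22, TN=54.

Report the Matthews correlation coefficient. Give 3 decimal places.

0.120

MCC = (TP·TN − FP·FN) / √((TP+FP)(TP+FN)(TN+FP)(TN+FN))
Numerator = 14·54 − 20·22 = 316
Denominator = √(34·36·74·76) = √6883776 = 2623.6951
MCC = 316 / 2623.6951 = 0.120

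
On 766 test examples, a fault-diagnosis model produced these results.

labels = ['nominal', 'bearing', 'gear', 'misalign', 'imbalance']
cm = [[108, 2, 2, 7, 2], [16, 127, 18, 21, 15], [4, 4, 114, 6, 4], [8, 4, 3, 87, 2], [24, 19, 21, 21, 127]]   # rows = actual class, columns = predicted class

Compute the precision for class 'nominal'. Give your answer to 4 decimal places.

Take TP from the diagonal, FP from the rest of the 'nominal' prediction marginal, FN from the rest of the 'nominal' actual marginal.
precision = TP/(TP+FP).
nominal: TP=108, FP=16+4+8+24=52 → 108/160 = 0.67500

0.6750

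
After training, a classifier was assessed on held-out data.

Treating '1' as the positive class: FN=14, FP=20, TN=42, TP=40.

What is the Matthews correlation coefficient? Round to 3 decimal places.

MCC = (TP·TN − FP·FN) / √((TP+FP)(TP+FN)(TN+FP)(TN+FN))
Numerator = 40·42 − 20·14 = 1400
Denominator = √(60·54·62·56) = √11249280 = 3353.9946
MCC = 1400 / 3353.9946 = 0.417

0.417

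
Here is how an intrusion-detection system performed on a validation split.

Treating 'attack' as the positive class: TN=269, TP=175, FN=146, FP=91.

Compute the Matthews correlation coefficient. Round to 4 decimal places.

0.2992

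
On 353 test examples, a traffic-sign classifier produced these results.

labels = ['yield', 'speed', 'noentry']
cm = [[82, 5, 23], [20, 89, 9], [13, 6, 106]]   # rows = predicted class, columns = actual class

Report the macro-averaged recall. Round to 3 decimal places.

0.790

Per-class recall (TP/(TP+FN)):
  yield: TP=82, FN=20+13=33 → 82/115 = 0.7130
  speed: TP=89, FN=5+6=11 → 89/100 = 0.8900
  noentry: TP=106, FN=23+9=32 → 106/138 = 0.7681
Macro-recall = mean = (0.7130 + 0.8900 + 0.7681) / 3 = 0.790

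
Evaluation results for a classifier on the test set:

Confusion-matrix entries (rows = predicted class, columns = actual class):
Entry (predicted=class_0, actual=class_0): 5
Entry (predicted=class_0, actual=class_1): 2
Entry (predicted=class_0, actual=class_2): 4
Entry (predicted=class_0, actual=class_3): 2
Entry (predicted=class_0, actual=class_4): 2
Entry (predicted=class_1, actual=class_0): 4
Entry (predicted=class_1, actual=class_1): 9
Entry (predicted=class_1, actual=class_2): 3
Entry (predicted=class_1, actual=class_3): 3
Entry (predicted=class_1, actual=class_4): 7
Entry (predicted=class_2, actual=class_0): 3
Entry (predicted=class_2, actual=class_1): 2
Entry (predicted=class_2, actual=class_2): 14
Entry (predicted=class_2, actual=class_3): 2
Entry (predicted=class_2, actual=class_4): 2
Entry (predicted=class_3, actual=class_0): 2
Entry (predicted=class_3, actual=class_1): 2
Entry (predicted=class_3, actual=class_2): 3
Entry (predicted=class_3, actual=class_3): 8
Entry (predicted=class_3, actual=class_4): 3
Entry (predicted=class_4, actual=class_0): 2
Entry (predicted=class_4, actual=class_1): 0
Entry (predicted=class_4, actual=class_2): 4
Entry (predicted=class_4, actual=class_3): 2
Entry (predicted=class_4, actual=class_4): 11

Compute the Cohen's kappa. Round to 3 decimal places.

0.330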